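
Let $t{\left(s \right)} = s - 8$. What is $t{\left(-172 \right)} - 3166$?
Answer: $-3346$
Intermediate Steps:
$t{\left(s \right)} = -8 + s$ ($t{\left(s \right)} = s - 8 = -8 + s$)
$t{\left(-172 \right)} - 3166 = \left(-8 - 172\right) - 3166 = -180 - 3166 = -3346$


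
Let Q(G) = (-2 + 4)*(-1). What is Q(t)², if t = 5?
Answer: 4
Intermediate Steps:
Q(G) = -2 (Q(G) = 2*(-1) = -2)
Q(t)² = (-2)² = 4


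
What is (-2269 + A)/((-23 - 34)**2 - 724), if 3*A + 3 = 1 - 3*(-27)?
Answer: -6728/7575 ≈ -0.88818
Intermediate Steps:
A = 79/3 (A = -1 + (1 - 3*(-27))/3 = -1 + (1 + 81)/3 = -1 + (1/3)*82 = -1 + 82/3 = 79/3 ≈ 26.333)
(-2269 + A)/((-23 - 34)**2 - 724) = (-2269 + 79/3)/((-23 - 34)**2 - 724) = -6728/(3*((-57)**2 - 724)) = -6728/(3*(3249 - 724)) = -6728/3/2525 = -6728/3*1/2525 = -6728/7575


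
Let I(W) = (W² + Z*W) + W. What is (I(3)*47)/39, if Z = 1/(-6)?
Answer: 1081/78 ≈ 13.859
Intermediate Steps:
Z = -⅙ ≈ -0.16667
I(W) = W² + 5*W/6 (I(W) = (W² - W/6) + W = W² + 5*W/6)
(I(3)*47)/39 = (((⅙)*3*(5 + 6*3))*47)/39 = (((⅙)*3*(5 + 18))*47)*(1/39) = (((⅙)*3*23)*47)*(1/39) = ((23/2)*47)*(1/39) = (1081/2)*(1/39) = 1081/78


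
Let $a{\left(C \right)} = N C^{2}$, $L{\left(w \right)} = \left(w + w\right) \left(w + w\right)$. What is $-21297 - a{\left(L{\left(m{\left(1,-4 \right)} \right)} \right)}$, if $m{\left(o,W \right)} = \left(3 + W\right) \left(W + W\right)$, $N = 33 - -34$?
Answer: $-4412209$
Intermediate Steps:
$N = 67$ ($N = 33 + 34 = 67$)
$m{\left(o,W \right)} = 2 W \left(3 + W\right)$ ($m{\left(o,W \right)} = \left(3 + W\right) 2 W = 2 W \left(3 + W\right)$)
$L{\left(w \right)} = 4 w^{2}$ ($L{\left(w \right)} = 2 w 2 w = 4 w^{2}$)
$a{\left(C \right)} = 67 C^{2}$
$-21297 - a{\left(L{\left(m{\left(1,-4 \right)} \right)} \right)} = -21297 - 67 \left(4 \left(2 \left(-4\right) \left(3 - 4\right)\right)^{2}\right)^{2} = -21297 - 67 \left(4 \left(2 \left(-4\right) \left(-1\right)\right)^{2}\right)^{2} = -21297 - 67 \left(4 \cdot 8^{2}\right)^{2} = -21297 - 67 \left(4 \cdot 64\right)^{2} = -21297 - 67 \cdot 256^{2} = -21297 - 67 \cdot 65536 = -21297 - 4390912 = -4412209$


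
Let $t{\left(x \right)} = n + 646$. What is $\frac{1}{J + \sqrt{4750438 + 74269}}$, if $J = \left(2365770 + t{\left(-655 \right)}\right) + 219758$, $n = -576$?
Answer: $\frac{2585598}{6685312192897} - \frac{\sqrt{4824707}}{6685312192897} \approx 3.8643 \cdot 10^{-7}$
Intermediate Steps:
$t{\left(x \right)} = 70$ ($t{\left(x \right)} = -576 + 646 = 70$)
$J = 2585598$ ($J = \left(2365770 + 70\right) + 219758 = 2365840 + 219758 = 2585598$)
$\frac{1}{J + \sqrt{4750438 + 74269}} = \frac{1}{2585598 + \sqrt{4750438 + 74269}} = \frac{1}{2585598 + \sqrt{4824707}}$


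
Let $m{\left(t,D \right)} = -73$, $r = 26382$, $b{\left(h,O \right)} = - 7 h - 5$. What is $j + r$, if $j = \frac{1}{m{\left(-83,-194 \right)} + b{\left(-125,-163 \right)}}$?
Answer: $\frac{21026455}{797} \approx 26382.0$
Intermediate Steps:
$b{\left(h,O \right)} = -5 - 7 h$
$j = \frac{1}{797}$ ($j = \frac{1}{-73 - -870} = \frac{1}{-73 + \left(-5 + 875\right)} = \frac{1}{-73 + 870} = \frac{1}{797} \approx 0.0012547$)
$j + r = \frac{1}{797} + 26382 = \frac{21026455}{797}$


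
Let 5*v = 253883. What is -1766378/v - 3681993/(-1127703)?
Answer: -3008317806617/95434873583 ≈ -31.522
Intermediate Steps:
v = 253883/5 (v = (⅕)*253883 = 253883/5 ≈ 50777.)
-1766378/v - 3681993/(-1127703) = -1766378/253883/5 - 3681993/(-1127703) = -1766378*5/253883 - 3681993*(-1/1127703) = -8831890/253883 + 1227331/375901 = -3008317806617/95434873583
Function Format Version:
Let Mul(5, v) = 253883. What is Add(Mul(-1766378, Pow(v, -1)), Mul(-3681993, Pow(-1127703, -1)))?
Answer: Rational(-3008317806617, 95434873583) ≈ -31.522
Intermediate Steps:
v = Rational(253883, 5) (v = Mul(Rational(1, 5), 253883) = Rational(253883, 5) ≈ 50777.)
Add(Mul(-1766378, Pow(v, -1)), Mul(-3681993, Pow(-1127703, -1))) = Add(Mul(-1766378, Pow(Rational(253883, 5), -1)), Mul(-3681993, Pow(-1127703, -1))) = Add(Mul(-1766378, Rational(5, 253883)), Mul(-3681993, Rational(-1, 1127703))) = Add(Rational(-8831890, 253883), Rational(1227331, 375901)) = Rational(-3008317806617, 95434873583)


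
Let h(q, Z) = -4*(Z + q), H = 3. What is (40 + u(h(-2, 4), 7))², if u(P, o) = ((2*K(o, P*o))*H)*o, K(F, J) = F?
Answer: 111556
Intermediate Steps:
h(q, Z) = -4*Z - 4*q
u(P, o) = 6*o² (u(P, o) = ((2*o)*3)*o = (6*o)*o = 6*o²)
(40 + u(h(-2, 4), 7))² = (40 + 6*7²)² = (40 + 6*49)² = (40 + 294)² = 334² = 111556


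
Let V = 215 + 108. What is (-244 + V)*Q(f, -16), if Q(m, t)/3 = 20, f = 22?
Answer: 4740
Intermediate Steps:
Q(m, t) = 60 (Q(m, t) = 3*20 = 60)
V = 323
(-244 + V)*Q(f, -16) = (-244 + 323)*60 = 79*60 = 4740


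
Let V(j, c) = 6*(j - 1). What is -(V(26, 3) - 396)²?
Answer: -60516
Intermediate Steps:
V(j, c) = -6 + 6*j (V(j, c) = 6*(-1 + j) = -6 + 6*j)
-(V(26, 3) - 396)² = -((-6 + 6*26) - 396)² = -((-6 + 156) - 396)² = -(150 - 396)² = -1*(-246)² = -1*60516 = -60516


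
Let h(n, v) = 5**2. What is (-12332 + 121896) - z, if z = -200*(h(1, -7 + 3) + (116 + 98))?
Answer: 157364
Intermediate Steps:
h(n, v) = 25
z = -47800 (z = -200*(25 + (116 + 98)) = -200*(25 + 214) = -200*239 = -47800)
(-12332 + 121896) - z = (-12332 + 121896) - 1*(-47800) = 109564 + 47800 = 157364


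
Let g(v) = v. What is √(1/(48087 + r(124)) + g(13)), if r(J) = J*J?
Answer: 2*√13089561065/63463 ≈ 3.6056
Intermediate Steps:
r(J) = J²
√(1/(48087 + r(124)) + g(13)) = √(1/(48087 + 124²) + 13) = √(1/(48087 + 15376) + 13) = √(1/63463 + 13) = √(825020/63463) = 2*√13089561065/63463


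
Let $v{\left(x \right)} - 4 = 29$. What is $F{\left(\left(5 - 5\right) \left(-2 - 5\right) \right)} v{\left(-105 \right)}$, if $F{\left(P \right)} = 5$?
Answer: $165$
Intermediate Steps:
$v{\left(x \right)} = 33$ ($v{\left(x \right)} = 4 + 29 = 33$)
$F{\left(\left(5 - 5\right) \left(-2 - 5\right) \right)} v{\left(-105 \right)} = 5 \cdot 33 = 165$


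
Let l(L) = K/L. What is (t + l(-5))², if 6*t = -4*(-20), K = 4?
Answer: 35344/225 ≈ 157.08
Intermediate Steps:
l(L) = 4/L
t = 40/3 (t = (-4*(-20))/6 = (⅙)*80 = 40/3 ≈ 13.333)
(t + l(-5))² = (40/3 + 4/(-5))² = (40/3 + 4*(-⅕))² = (40/3 - ⅘)² = (188/15)² = 35344/225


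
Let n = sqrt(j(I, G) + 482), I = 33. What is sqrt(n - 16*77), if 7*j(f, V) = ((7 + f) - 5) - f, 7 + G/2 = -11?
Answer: 2*sqrt(-15092 + 7*sqrt(1477))/7 ≈ 34.786*I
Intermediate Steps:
G = -36 (G = -14 + 2*(-11) = -14 - 22 = -36)
j(f, V) = 2/7 (j(f, V) = (((7 + f) - 5) - f)/7 = ((2 + f) - f)/7 = (1/7)*2 = 2/7)
n = 4*sqrt(1477)/7 (n = sqrt(2/7 + 482) = sqrt(3376/7) = 4*sqrt(1477)/7 ≈ 21.961)
sqrt(n - 16*77) = sqrt(4*sqrt(1477)/7 - 16*77) = sqrt(4*sqrt(1477)/7 - 1232) = sqrt(-1232 + 4*sqrt(1477)/7)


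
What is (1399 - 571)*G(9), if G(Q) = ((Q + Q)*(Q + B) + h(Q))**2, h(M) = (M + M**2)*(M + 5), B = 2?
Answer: 1760132592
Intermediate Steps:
h(M) = (5 + M)*(M + M**2) (h(M) = (M + M**2)*(5 + M) = (5 + M)*(M + M**2))
G(Q) = (Q*(5 + Q**2 + 6*Q) + 2*Q*(2 + Q))**2 (G(Q) = ((Q + Q)*(Q + 2) + Q*(5 + Q**2 + 6*Q))**2 = ((2*Q)*(2 + Q) + Q*(5 + Q**2 + 6*Q))**2 = (2*Q*(2 + Q) + Q*(5 + Q**2 + 6*Q))**2 = (Q*(5 + Q**2 + 6*Q) + 2*Q*(2 + Q))**2)
(1399 - 571)*G(9) = (1399 - 571)*(9**2*(9 + 9**2 + 8*9)**2) = 828*(81*(9 + 81 + 72)**2) = 828*(81*162**2) = 828*(81*26244) = 828*2125764 = 1760132592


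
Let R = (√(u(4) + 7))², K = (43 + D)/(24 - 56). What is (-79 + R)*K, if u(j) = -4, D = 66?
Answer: 2071/8 ≈ 258.88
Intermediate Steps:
K = -109/32 (K = (43 + 66)/(24 - 56) = 109/(-32) = 109*(-1/32) = -109/32 ≈ -3.4063)
R = 3 (R = (√(-4 + 7))² = (√3)² = 3)
(-79 + R)*K = (-79 + 3)*(-109/32) = -76*(-109/32) = 2071/8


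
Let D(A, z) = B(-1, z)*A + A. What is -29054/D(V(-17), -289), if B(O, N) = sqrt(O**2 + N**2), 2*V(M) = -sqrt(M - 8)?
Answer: 58108*I/417605 - 58108*I*sqrt(83522)/417605 ≈ -40.074*I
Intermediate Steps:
V(M) = -sqrt(-8 + M)/2 (V(M) = (-sqrt(M - 8))/2 = (-sqrt(-8 + M))/2 = -sqrt(-8 + M)/2)
B(O, N) = sqrt(N**2 + O**2)
D(A, z) = A + A*sqrt(1 + z**2) (D(A, z) = sqrt(z**2 + (-1)**2)*A + A = sqrt(z**2 + 1)*A + A = sqrt(1 + z**2)*A + A = A*sqrt(1 + z**2) + A = A + A*sqrt(1 + z**2))
-29054/D(V(-17), -289) = -29054*(-2/((1 + sqrt(1 + (-289)**2))*sqrt(-8 - 17))) = -29054*2*I/(5*(1 + sqrt(1 + 83521))) = -29054*2*I/(5*(1 + sqrt(83522))) = -58108*I/(5*(1 + sqrt(83522)))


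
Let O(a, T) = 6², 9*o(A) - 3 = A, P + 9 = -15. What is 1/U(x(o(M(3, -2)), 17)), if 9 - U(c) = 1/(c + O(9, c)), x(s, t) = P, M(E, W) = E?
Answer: 12/107 ≈ 0.11215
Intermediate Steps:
P = -24 (P = -9 - 15 = -24)
o(A) = ⅓ + A/9
O(a, T) = 36
x(s, t) = -24
U(c) = 9 - 1/(36 + c) (U(c) = 9 - 1/(c + 36) = 9 - 1/(36 + c))
1/U(x(o(M(3, -2)), 17)) = 1/((323 + 9*(-24))/(36 - 24)) = 1/((323 - 216)/12) = 1/((1/12)*107) = 1/(107/12) = 12/107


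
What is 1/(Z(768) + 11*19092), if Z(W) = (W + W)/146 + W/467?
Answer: 34091/7159933812 ≈ 4.7614e-6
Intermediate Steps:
Z(W) = 540*W/34091 (Z(W) = (2*W)*(1/146) + W*(1/467) = W/73 + W/467 = 540*W/34091)
1/(Z(768) + 11*19092) = 1/((540/34091)*768 + 11*19092) = 1/(414720/34091 + 210012) = 1/(7159933812/34091) = 34091/7159933812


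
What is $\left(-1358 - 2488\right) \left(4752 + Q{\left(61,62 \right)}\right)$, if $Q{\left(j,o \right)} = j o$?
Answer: $-32821764$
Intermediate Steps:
$\left(-1358 - 2488\right) \left(4752 + Q{\left(61,62 \right)}\right) = \left(-1358 - 2488\right) \left(4752 + 61 \cdot 62\right) = - 3846 \left(4752 + 3782\right) = \left(-3846\right) 8534 = -32821764$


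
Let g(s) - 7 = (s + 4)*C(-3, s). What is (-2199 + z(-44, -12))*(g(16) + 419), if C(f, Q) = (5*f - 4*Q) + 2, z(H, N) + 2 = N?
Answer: 2465282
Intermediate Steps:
z(H, N) = -2 + N
C(f, Q) = 2 - 4*Q + 5*f (C(f, Q) = (-4*Q + 5*f) + 2 = 2 - 4*Q + 5*f)
g(s) = 7 + (-13 - 4*s)*(4 + s) (g(s) = 7 + (s + 4)*(2 - 4*s + 5*(-3)) = 7 + (4 + s)*(2 - 4*s - 15) = 7 + (4 + s)*(-13 - 4*s) = 7 + (-13 - 4*s)*(4 + s))
(-2199 + z(-44, -12))*(g(16) + 419) = (-2199 + (-2 - 12))*((-45 - 29*16 - 4*16²) + 419) = (-2199 - 14)*((-45 - 464 - 4*256) + 419) = -2213*((-45 - 464 - 1024) + 419) = -2213*(-1533 + 419) = -2213*(-1114) = 2465282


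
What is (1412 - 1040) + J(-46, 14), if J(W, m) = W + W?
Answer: 280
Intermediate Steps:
J(W, m) = 2*W
(1412 - 1040) + J(-46, 14) = (1412 - 1040) + 2*(-46) = 372 - 92 = 280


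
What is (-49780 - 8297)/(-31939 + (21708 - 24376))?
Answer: 58077/34607 ≈ 1.6782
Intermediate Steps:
(-49780 - 8297)/(-31939 + (21708 - 24376)) = -58077/(-31939 - 2668) = -58077/(-34607) = -58077*(-1/34607) = 58077/34607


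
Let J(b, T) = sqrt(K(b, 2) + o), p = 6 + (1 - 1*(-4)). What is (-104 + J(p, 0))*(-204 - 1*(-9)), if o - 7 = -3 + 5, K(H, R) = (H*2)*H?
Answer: 20280 - 195*sqrt(251) ≈ 17191.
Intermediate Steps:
K(H, R) = 2*H**2 (K(H, R) = (2*H)*H = 2*H**2)
p = 11 (p = 6 + (1 + 4) = 6 + 5 = 11)
o = 9 (o = 7 + (-3 + 5) = 7 + 2 = 9)
J(b, T) = sqrt(9 + 2*b**2) (J(b, T) = sqrt(2*b**2 + 9) = sqrt(9 + 2*b**2))
(-104 + J(p, 0))*(-204 - 1*(-9)) = (-104 + sqrt(9 + 2*11**2))*(-204 - 1*(-9)) = (-104 + sqrt(9 + 2*121))*(-204 + 9) = (-104 + sqrt(9 + 242))*(-195) = (-104 + sqrt(251))*(-195) = 20280 - 195*sqrt(251)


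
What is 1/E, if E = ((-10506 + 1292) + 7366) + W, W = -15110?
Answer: -1/16958 ≈ -5.8969e-5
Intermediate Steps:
E = -16958 (E = ((-10506 + 1292) + 7366) - 15110 = (-9214 + 7366) - 15110 = -1848 - 15110 = -16958)
1/E = 1/(-16958) = -1/16958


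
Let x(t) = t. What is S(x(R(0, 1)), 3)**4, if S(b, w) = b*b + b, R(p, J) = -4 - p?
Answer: 20736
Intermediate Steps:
S(b, w) = b + b**2 (S(b, w) = b**2 + b = b + b**2)
S(x(R(0, 1)), 3)**4 = ((-4 - 1*0)*(1 + (-4 - 1*0)))**4 = ((-4 + 0)*(1 + (-4 + 0)))**4 = (-4*(1 - 4))**4 = (-4*(-3))**4 = 12**4 = 20736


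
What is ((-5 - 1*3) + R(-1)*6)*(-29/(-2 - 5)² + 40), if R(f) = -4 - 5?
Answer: -119722/49 ≈ -2443.3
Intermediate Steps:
R(f) = -9
((-5 - 1*3) + R(-1)*6)*(-29/(-2 - 5)² + 40) = ((-5 - 1*3) - 9*6)*(-29/(-2 - 5)² + 40) = ((-5 - 3) - 54)*(-29/((-7)²) + 40) = (-8 - 54)*(-29/49 + 40) = -62*(-29*1/49 + 40) = -62*(-29/49 + 40) = -62*1931/49 = -119722/49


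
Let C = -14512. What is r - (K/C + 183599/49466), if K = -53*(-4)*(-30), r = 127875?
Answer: 2868505170611/22432831 ≈ 1.2787e+5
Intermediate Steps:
K = -6360 (K = 212*(-30) = -6360)
r - (K/C + 183599/49466) = 127875 - (-6360/(-14512) + 183599/49466) = 127875 - (-6360*(-1/14512) + 183599*(1/49466)) = 127875 - (795/1814 + 183599/49466) = 127875 - 1*93093514/22432831 = 127875 - 93093514/22432831 = 2868505170611/22432831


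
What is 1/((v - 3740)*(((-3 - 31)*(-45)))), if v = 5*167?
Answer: -1/4444650 ≈ -2.2499e-7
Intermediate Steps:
v = 835
1/((v - 3740)*(((-3 - 31)*(-45)))) = 1/((835 - 3740)*(((-3 - 31)*(-45)))) = 1/((-2905)*((-34*(-45)))) = -1/2905/1530 = -1/2905*1/1530 = -1/4444650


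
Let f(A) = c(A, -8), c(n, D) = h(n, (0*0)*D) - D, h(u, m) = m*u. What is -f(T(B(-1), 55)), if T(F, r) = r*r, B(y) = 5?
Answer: -8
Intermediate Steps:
c(n, D) = -D (c(n, D) = ((0*0)*D)*n - D = (0*D)*n - D = 0*n - D = 0 - D = -D)
T(F, r) = r²
f(A) = 8 (f(A) = -1*(-8) = 8)
-f(T(B(-1), 55)) = -1*8 = -8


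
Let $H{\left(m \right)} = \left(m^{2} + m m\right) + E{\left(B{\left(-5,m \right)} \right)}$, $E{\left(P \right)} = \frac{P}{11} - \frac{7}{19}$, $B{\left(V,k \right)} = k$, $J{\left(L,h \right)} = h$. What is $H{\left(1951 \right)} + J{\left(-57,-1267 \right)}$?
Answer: $\frac{1590847807}{209} \approx 7.6117 \cdot 10^{6}$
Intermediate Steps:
$E{\left(P \right)} = - \frac{7}{19} + \frac{P}{11}$ ($E{\left(P \right)} = P \frac{1}{11} - \frac{7}{19} = \frac{P}{11} - \frac{7}{19} = - \frac{7}{19} + \frac{P}{11}$)
$H{\left(m \right)} = - \frac{7}{19} + 2 m^{2} + \frac{m}{11}$ ($H{\left(m \right)} = \left(m^{2} + m m\right) + \left(- \frac{7}{19} + \frac{m}{11}\right) = \left(m^{2} + m^{2}\right) + \left(- \frac{7}{19} + \frac{m}{11}\right) = 2 m^{2} + \left(- \frac{7}{19} + \frac{m}{11}\right) = - \frac{7}{19} + 2 m^{2} + \frac{m}{11}$)
$H{\left(1951 \right)} + J{\left(-57,-1267 \right)} = \left(- \frac{7}{19} + 2 \cdot 1951^{2} + \frac{1}{11} \cdot 1951\right) - 1267 = \left(- \frac{7}{19} + 2 \cdot 3806401 + \frac{1951}{11}\right) - 1267 = \left(- \frac{7}{19} + 7612802 + \frac{1951}{11}\right) - 1267 = \frac{1591112610}{209} - 1267 = \frac{1590847807}{209}$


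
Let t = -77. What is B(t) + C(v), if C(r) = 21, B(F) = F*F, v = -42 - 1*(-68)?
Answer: 5950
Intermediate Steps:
v = 26 (v = -42 + 68 = 26)
B(F) = F²
B(t) + C(v) = (-77)² + 21 = 5929 + 21 = 5950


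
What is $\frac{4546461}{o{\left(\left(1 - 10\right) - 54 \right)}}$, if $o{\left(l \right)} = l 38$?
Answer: $- \frac{1515487}{798} \approx -1899.1$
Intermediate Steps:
$o{\left(l \right)} = 38 l$
$\frac{4546461}{o{\left(\left(1 - 10\right) - 54 \right)}} = \frac{4546461}{38 \left(\left(1 - 10\right) - 54\right)} = \frac{4546461}{38 \left(-9 - 54\right)} = \frac{4546461}{38 \left(-63\right)} = \frac{4546461}{-2394} = 4546461 \left(- \frac{1}{2394}\right) = - \frac{1515487}{798}$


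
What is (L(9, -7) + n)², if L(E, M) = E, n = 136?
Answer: 21025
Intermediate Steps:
(L(9, -7) + n)² = (9 + 136)² = 145² = 21025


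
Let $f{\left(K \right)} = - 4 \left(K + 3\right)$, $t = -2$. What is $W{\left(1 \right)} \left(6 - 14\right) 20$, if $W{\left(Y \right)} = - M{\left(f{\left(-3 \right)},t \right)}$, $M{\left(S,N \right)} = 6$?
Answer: $960$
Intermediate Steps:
$f{\left(K \right)} = -12 - 4 K$ ($f{\left(K \right)} = - 4 \left(3 + K\right) = -12 - 4 K$)
$W{\left(Y \right)} = -6$ ($W{\left(Y \right)} = \left(-1\right) 6 = -6$)
$W{\left(1 \right)} \left(6 - 14\right) 20 = - 6 \left(6 - 14\right) 20 = \left(-6\right) \left(-8\right) 20 = 48 \cdot 20 = 960$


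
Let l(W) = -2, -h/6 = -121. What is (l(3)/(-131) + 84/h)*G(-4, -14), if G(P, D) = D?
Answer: -29064/15851 ≈ -1.8336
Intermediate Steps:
h = 726 (h = -6*(-121) = 726)
(l(3)/(-131) + 84/h)*G(-4, -14) = (-2/(-131) + 84/726)*(-14) = (-2*(-1/131) + 84*(1/726))*(-14) = (2/131 + 14/121)*(-14) = (2076/15851)*(-14) = -29064/15851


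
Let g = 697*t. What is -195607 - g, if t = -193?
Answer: -61086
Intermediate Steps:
g = -134521 (g = 697*(-193) = -134521)
-195607 - g = -195607 - 1*(-134521) = -195607 + 134521 = -61086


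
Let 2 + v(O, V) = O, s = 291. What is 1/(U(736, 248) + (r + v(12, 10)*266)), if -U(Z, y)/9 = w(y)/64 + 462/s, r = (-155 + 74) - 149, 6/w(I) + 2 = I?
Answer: 254528/614865303 ≈ 0.00041396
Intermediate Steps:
v(O, V) = -2 + O
w(I) = 6/(-2 + I)
r = -230 (r = -81 - 149 = -230)
U(Z, y) = -1386/97 - 27/(32*(-2 + y)) (U(Z, y) = -9*((6/(-2 + y))/64 + 462/291) = -9*((6/(-2 + y))*(1/64) + 462*(1/291)) = -9*(3/(32*(-2 + y)) + 154/97) = -9*(154/97 + 3/(32*(-2 + y))) = -1386/97 - 27/(32*(-2 + y)))
1/(U(736, 248) + (r + v(12, 10)*266)) = 1/(9*(9565 - 4928*248)/(3104*(-2 + 248)) + (-230 + (-2 + 12)*266)) = 1/((9/3104)*(9565 - 1222144)/246 + (-230 + 10*266)) = 1/((9/3104)*(1/246)*(-1212579) + (-230 + 2660)) = 1/(-3637737/254528 + 2430) = 1/(614865303/254528) = 254528/614865303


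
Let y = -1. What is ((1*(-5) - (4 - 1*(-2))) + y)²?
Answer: 144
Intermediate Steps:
((1*(-5) - (4 - 1*(-2))) + y)² = ((1*(-5) - (4 - 1*(-2))) - 1)² = ((-5 - (4 + 2)) - 1)² = ((-5 - 1*6) - 1)² = ((-5 - 6) - 1)² = (-11 - 1)² = (-12)² = 144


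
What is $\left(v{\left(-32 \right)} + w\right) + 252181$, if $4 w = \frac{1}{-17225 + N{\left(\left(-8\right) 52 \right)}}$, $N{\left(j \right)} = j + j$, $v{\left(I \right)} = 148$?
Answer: $\frac{18225219011}{72228} \approx 2.5233 \cdot 10^{5}$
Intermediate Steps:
$N{\left(j \right)} = 2 j$
$w = - \frac{1}{72228}$ ($w = \frac{1}{4 \left(-17225 + 2 \left(\left(-8\right) 52\right)\right)} = \frac{1}{4 \left(-17225 + 2 \left(-416\right)\right)} = \frac{1}{4 \left(-17225 - 832\right)} = \frac{1}{4 \left(-18057\right)} = \frac{1}{4} \left(- \frac{1}{18057}\right) = - \frac{1}{72228} \approx -1.3845 \cdot 10^{-5}$)
$\left(v{\left(-32 \right)} + w\right) + 252181 = \left(148 - \frac{1}{72228}\right) + 252181 = \frac{10689743}{72228} + 252181 = \frac{18225219011}{72228}$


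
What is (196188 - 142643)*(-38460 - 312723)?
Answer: -18804093735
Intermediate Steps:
(196188 - 142643)*(-38460 - 312723) = 53545*(-351183) = -18804093735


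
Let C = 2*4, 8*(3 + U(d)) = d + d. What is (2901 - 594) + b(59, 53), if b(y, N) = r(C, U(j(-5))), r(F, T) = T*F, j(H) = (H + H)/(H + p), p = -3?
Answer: 4571/2 ≈ 2285.5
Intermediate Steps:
j(H) = 2*H/(-3 + H) (j(H) = (H + H)/(H - 3) = (2*H)/(-3 + H) = 2*H/(-3 + H))
U(d) = -3 + d/4 (U(d) = -3 + (d + d)/8 = -3 + (2*d)/8 = -3 + d/4)
C = 8
r(F, T) = F*T
b(y, N) = -43/2 (b(y, N) = 8*(-3 + (2*(-5)/(-3 - 5))/4) = 8*(-3 + (2*(-5)/(-8))/4) = 8*(-3 + (2*(-5)*(-1/8))/4) = 8*(-3 + (1/4)*(5/4)) = 8*(-3 + 5/16) = 8*(-43/16) = -43/2)
(2901 - 594) + b(59, 53) = (2901 - 594) - 43/2 = 2307 - 43/2 = 4571/2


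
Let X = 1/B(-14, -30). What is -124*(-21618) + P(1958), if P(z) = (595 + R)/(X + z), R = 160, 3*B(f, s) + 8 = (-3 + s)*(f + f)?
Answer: 4807797283172/1793531 ≈ 2.6806e+6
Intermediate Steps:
B(f, s) = -8/3 + 2*f*(-3 + s)/3 (B(f, s) = -8/3 + ((-3 + s)*(f + f))/3 = -8/3 + ((-3 + s)*(2*f))/3 = -8/3 + (2*f*(-3 + s))/3 = -8/3 + 2*f*(-3 + s)/3)
X = 3/916 (X = 1/(-8/3 - 2*(-14) + (2/3)*(-14)*(-30)) = 1/(-8/3 + 28 + 280) = 1/(916/3) = 3/916 ≈ 0.0032751)
P(z) = 755/(3/916 + z) (P(z) = (595 + 160)/(3/916 + z) = 755/(3/916 + z))
-124*(-21618) + P(1958) = -124*(-21618) + 691580/(3 + 916*1958) = 2680632 + 691580/(3 + 1793528) = 2680632 + 691580/1793531 = 4807797283172/1793531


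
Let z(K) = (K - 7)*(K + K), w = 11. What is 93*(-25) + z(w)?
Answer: -2237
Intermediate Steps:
z(K) = 2*K*(-7 + K) (z(K) = (-7 + K)*(2*K) = 2*K*(-7 + K))
93*(-25) + z(w) = 93*(-25) + 2*11*(-7 + 11) = -2325 + 2*11*4 = -2325 + 88 = -2237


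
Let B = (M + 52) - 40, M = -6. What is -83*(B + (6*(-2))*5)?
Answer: 4482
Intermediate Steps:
B = 6 (B = (-6 + 52) - 40 = 46 - 40 = 6)
-83*(B + (6*(-2))*5) = -83*(6 + (6*(-2))*5) = -83*(6 - 12*5) = -83*(6 - 60) = -83*(-54) = 4482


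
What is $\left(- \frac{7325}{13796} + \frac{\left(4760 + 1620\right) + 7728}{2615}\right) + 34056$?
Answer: $\frac{1228798125333}{36076540} \approx 34061.0$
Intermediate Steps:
$\left(- \frac{7325}{13796} + \frac{\left(4760 + 1620\right) + 7728}{2615}\right) + 34056 = \left(\left(-7325\right) \frac{1}{13796} + \left(6380 + 7728\right) \frac{1}{2615}\right) + 34056 = \left(- \frac{7325}{13796} + 14108 \cdot \frac{1}{2615}\right) + 34056 = \left(- \frac{7325}{13796} + \frac{14108}{2615}\right) + 34056 = \frac{175479093}{36076540} + 34056 = \frac{1228798125333}{36076540}$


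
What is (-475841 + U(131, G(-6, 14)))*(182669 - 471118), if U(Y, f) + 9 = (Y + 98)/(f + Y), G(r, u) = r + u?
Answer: 19078859419529/139 ≈ 1.3726e+11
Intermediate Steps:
U(Y, f) = -9 + (98 + Y)/(Y + f) (U(Y, f) = -9 + (Y + 98)/(f + Y) = -9 + (98 + Y)/(Y + f))
(-475841 + U(131, G(-6, 14)))*(182669 - 471118) = (-475841 + (98 - 9*(-6 + 14) - 8*131)/(131 + (-6 + 14)))*(182669 - 471118) = (-475841 + (98 - 9*8 - 1048)/(131 + 8))*(-288449) = (-475841 + (98 - 72 - 1048)/139)*(-288449) = (-475841 + (1/139)*(-1022))*(-288449) = (-475841 - 1022/139)*(-288449) = -66142921/139*(-288449) = 19078859419529/139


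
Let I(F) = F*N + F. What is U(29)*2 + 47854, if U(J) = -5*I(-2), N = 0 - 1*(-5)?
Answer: 47974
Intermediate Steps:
N = 5 (N = 0 + 5 = 5)
I(F) = 6*F (I(F) = F*5 + F = 5*F + F = 6*F)
U(J) = 60 (U(J) = -30*(-2) = -5*(-12) = 60)
U(29)*2 + 47854 = 60*2 + 47854 = 120 + 47854 = 47974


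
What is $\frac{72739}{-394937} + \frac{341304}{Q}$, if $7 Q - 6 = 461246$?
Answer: $\frac{227501008927}{45541370281} \approx 4.9955$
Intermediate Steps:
$Q = \frac{461252}{7}$ ($Q = \frac{6}{7} + \frac{1}{7} \cdot 461246 = \frac{6}{7} + \frac{461246}{7} = \frac{461252}{7} \approx 65893.0$)
$\frac{72739}{-394937} + \frac{341304}{Q} = \frac{72739}{-394937} + \frac{341304}{\frac{461252}{7}} = 72739 \left(- \frac{1}{394937}\right) + 341304 \cdot \frac{7}{461252} = - \frac{72739}{394937} + \frac{597282}{115313} = \frac{227501008927}{45541370281}$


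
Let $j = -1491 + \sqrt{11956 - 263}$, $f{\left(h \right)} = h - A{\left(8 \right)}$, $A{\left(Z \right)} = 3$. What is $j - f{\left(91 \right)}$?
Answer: $-1579 + \sqrt{11693} \approx -1470.9$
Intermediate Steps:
$f{\left(h \right)} = -3 + h$ ($f{\left(h \right)} = h - 3 = -3 + h$)
$j = -1491 + \sqrt{11693} \approx -1382.9$
$j - f{\left(91 \right)} = \left(-1491 + \sqrt{11693}\right) - \left(-3 + 91\right) = \left(-1491 + \sqrt{11693}\right) - 88 = -1579 + \sqrt{11693}$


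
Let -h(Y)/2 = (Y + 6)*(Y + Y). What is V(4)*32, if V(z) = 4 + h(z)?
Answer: -4992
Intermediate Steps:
h(Y) = -4*Y*(6 + Y) (h(Y) = -2*(Y + 6)*(Y + Y) = -2*(6 + Y)*2*Y = -4*Y*(6 + Y))
V(z) = 4 - 4*z*(6 + z)
V(4)*32 = (4 - 4*4*(6 + 4))*32 = (4 - 4*4*10)*32 = (4 - 160)*32 = -156*32 = -4992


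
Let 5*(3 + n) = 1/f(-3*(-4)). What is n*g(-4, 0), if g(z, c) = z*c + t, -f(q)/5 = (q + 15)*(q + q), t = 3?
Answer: -48601/5400 ≈ -9.0002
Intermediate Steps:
f(q) = -10*q*(15 + q) (f(q) = -5*(q + 15)*(q + q) = -5*(15 + q)*2*q = -10*q*(15 + q))
n = -48601/16200 (n = -3 + 1/(5*((-10*(-3*(-4))*(15 - 3*(-4))))) = -3 + 1/(5*((-10*12*(15 + 12)))) = -3 + 1/(5*((-10*12*27))) = -3 + (1/5)/(-3240) = -3 + (1/5)*(-1/3240) = -3 - 1/16200 = -48601/16200 ≈ -3.0001)
g(z, c) = 3 + c*z (g(z, c) = z*c + 3 = c*z + 3 = 3 + c*z)
n*g(-4, 0) = -48601*(3 + 0*(-4))/16200 = -48601*(3 + 0)/16200 = -48601/16200*3 = -48601/5400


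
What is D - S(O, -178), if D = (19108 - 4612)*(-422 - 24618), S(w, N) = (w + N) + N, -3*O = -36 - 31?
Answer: -1088938519/3 ≈ -3.6298e+8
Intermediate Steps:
O = 67/3 (O = -(-36 - 31)/3 = -⅓*(-67) = 67/3 ≈ 22.333)
S(w, N) = w + 2*N (S(w, N) = (N + w) + N = w + 2*N)
D = -362979840 (D = 14496*(-25040) = -362979840)
D - S(O, -178) = -362979840 - (67/3 + 2*(-178)) = -362979840 - (67/3 - 356) = -362979840 - 1*(-1001/3) = -362979840 + 1001/3 = -1088938519/3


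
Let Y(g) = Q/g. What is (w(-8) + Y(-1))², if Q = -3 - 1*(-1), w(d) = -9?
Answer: 49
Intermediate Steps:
Q = -2 (Q = -3 + 1 = -2)
Y(g) = -2/g
(w(-8) + Y(-1))² = (-9 - 2/(-1))² = (-9 - 2*(-1))² = (-9 + 2)² = (-7)² = 49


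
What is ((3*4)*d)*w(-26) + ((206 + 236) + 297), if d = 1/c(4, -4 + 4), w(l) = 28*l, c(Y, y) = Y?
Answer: -1445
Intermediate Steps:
d = ¼ (d = 1/4 = ¼ ≈ 0.25000)
((3*4)*d)*w(-26) + ((206 + 236) + 297) = ((3*4)*(¼))*(28*(-26)) + ((206 + 236) + 297) = (12*(¼))*(-728) + (442 + 297) = 3*(-728) + 739 = -2184 + 739 = -1445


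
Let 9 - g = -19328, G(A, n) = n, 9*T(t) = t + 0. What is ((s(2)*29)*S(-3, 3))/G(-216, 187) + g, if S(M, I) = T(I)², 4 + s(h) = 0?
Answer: 32544055/1683 ≈ 19337.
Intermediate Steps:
s(h) = -4 (s(h) = -4 + 0 = -4)
T(t) = t/9 (T(t) = (t + 0)/9 = t/9)
S(M, I) = I²/81 (S(M, I) = (I/9)² = I²/81)
g = 19337 (g = 9 - 1*(-19328) = 9 + 19328 = 19337)
((s(2)*29)*S(-3, 3))/G(-216, 187) + g = ((-4*29)*((1/81)*3²))/187 + 19337 = -116*9/81*(1/187) + 19337 = -116*⅑*(1/187) + 19337 = -116/9*1/187 + 19337 = -116/1683 + 19337 = 32544055/1683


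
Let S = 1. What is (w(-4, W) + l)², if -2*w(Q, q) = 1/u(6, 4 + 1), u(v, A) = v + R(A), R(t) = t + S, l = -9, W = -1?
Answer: 47089/576 ≈ 81.752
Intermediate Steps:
R(t) = 1 + t (R(t) = t + 1 = 1 + t)
u(v, A) = 1 + A + v (u(v, A) = v + (1 + A) = 1 + A + v)
w(Q, q) = -1/24 (w(Q, q) = -1/(2*(1 + (4 + 1) + 6)) = -1/(2*(1 + 5 + 6)) = -½/12 = -½*1/12 = -1/24)
(w(-4, W) + l)² = (-1/24 - 9)² = (-217/24)² = 47089/576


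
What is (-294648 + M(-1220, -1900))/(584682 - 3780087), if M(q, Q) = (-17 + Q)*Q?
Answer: -1115884/1065135 ≈ -1.0476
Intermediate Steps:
M(q, Q) = Q*(-17 + Q)
(-294648 + M(-1220, -1900))/(584682 - 3780087) = (-294648 - 1900*(-17 - 1900))/(584682 - 3780087) = (-294648 - 1900*(-1917))/(-3195405) = (-294648 + 3642300)*(-1/3195405) = 3347652*(-1/3195405) = -1115884/1065135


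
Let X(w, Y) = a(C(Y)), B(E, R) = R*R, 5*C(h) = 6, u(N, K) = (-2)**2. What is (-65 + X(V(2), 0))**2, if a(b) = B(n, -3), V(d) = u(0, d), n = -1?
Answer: 3136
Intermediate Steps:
u(N, K) = 4
C(h) = 6/5 (C(h) = (1/5)*6 = 6/5)
V(d) = 4
B(E, R) = R**2
a(b) = 9 (a(b) = (-3)**2 = 9)
X(w, Y) = 9
(-65 + X(V(2), 0))**2 = (-65 + 9)**2 = (-56)**2 = 3136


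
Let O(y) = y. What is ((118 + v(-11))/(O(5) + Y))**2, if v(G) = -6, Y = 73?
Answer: 3136/1521 ≈ 2.0618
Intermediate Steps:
((118 + v(-11))/(O(5) + Y))**2 = ((118 - 6)/(5 + 73))**2 = (112/78)**2 = (112*(1/78))**2 = (56/39)**2 = 3136/1521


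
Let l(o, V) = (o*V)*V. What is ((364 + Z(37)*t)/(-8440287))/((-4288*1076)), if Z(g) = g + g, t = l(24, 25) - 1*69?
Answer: 552629/19471269452928 ≈ 2.8382e-8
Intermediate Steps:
l(o, V) = o*V**2 (l(o, V) = (V*o)*V = o*V**2)
t = 14931 (t = 24*25**2 - 1*69 = 24*625 - 69 = 15000 - 69 = 14931)
Z(g) = 2*g
((364 + Z(37)*t)/(-8440287))/((-4288*1076)) = ((364 + (2*37)*14931)/(-8440287))/((-4288*1076)) = ((364 + 74*14931)*(-1/8440287))/(-4613888) = ((364 + 1104894)*(-1/8440287))*(-1/4613888) = (1105258*(-1/8440287))*(-1/4613888) = -1105258/8440287*(-1/4613888) = 552629/19471269452928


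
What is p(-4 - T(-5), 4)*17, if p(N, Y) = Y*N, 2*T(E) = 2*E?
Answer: 68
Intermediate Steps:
T(E) = E (T(E) = (2*E)/2 = E)
p(N, Y) = N*Y
p(-4 - T(-5), 4)*17 = ((-4 - 1*(-5))*4)*17 = ((-4 + 5)*4)*17 = (1*4)*17 = 4*17 = 68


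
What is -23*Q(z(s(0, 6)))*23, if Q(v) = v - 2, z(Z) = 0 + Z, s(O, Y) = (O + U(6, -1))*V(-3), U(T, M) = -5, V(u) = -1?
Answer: -1587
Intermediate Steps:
s(O, Y) = 5 - O (s(O, Y) = (O - 5)*(-1) = (-5 + O)*(-1) = 5 - O)
z(Z) = Z
Q(v) = -2 + v
-23*Q(z(s(0, 6)))*23 = -23*(-2 + (5 - 1*0))*23 = -23*(-2 + (5 + 0))*23 = -23*(-2 + 5)*23 = -23*3*23 = -69*23 = -1587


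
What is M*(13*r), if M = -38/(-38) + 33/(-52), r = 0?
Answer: 0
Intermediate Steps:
M = 19/52 (M = -38*(-1/38) + 33*(-1/52) = 1 - 33/52 = 19/52 ≈ 0.36538)
M*(13*r) = 19*(13*0)/52 = (19/52)*0 = 0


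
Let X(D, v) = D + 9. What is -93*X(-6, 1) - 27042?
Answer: -27321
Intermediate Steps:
X(D, v) = 9 + D
-93*X(-6, 1) - 27042 = -93*(9 - 6) - 27042 = -93*3 - 27042 = -279 - 27042 = -27321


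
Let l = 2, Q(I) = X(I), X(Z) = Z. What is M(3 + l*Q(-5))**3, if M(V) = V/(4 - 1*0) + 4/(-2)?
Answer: -3375/64 ≈ -52.734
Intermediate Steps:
Q(I) = I
M(V) = -2 + V/4 (M(V) = V/(4 + 0) + 4*(-1/2) = V/4 - 2 = -2 + V/4)
M(3 + l*Q(-5))**3 = (-2 + (3 + 2*(-5))/4)**3 = (-2 + (3 - 10)/4)**3 = (-2 + (1/4)*(-7))**3 = (-2 - 7/4)**3 = (-15/4)**3 = -3375/64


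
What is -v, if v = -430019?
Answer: 430019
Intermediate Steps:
-v = -1*(-430019) = 430019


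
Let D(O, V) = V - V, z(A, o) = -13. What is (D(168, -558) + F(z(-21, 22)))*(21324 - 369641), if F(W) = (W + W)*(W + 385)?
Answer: 3368922024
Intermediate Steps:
D(O, V) = 0
F(W) = 2*W*(385 + W) (F(W) = (2*W)*(385 + W) = 2*W*(385 + W))
(D(168, -558) + F(z(-21, 22)))*(21324 - 369641) = (0 + 2*(-13)*(385 - 13))*(21324 - 369641) = (0 + 2*(-13)*372)*(-348317) = (0 - 9672)*(-348317) = -9672*(-348317) = 3368922024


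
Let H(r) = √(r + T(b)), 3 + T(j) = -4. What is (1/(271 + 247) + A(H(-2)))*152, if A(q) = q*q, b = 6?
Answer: -354236/259 ≈ -1367.7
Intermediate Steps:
T(j) = -7 (T(j) = -3 - 4 = -7)
H(r) = √(-7 + r) (H(r) = √(r - 7) = √(-7 + r))
A(q) = q²
(1/(271 + 247) + A(H(-2)))*152 = (1/(271 + 247) + (√(-7 - 2))²)*152 = (1/518 + (√(-9))²)*152 = (1/518 + (3*I)²)*152 = (1/518 - 9)*152 = -4661/518*152 = -354236/259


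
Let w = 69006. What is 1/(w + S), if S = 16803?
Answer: 1/85809 ≈ 1.1654e-5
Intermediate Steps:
1/(w + S) = 1/(69006 + 16803) = 1/85809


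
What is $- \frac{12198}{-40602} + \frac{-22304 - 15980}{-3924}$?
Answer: $\frac{66761330}{6638427} \approx 10.057$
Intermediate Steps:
$- \frac{12198}{-40602} + \frac{-22304 - 15980}{-3924} = \left(-12198\right) \left(- \frac{1}{40602}\right) - - \frac{9571}{981} = \frac{2033}{6767} + \frac{9571}{981} = \frac{66761330}{6638427}$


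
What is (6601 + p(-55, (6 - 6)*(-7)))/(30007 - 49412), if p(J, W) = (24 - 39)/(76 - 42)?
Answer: -224419/659770 ≈ -0.34015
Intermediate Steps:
p(J, W) = -15/34
(6601 + p(-55, (6 - 6)*(-7)))/(30007 - 49412) = (6601 - 15/34)/(30007 - 49412) = (224419/34)/(-19405) = (224419/34)*(-1/19405) = -224419/659770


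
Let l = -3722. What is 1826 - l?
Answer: 5548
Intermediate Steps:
1826 - l = 1826 - 1*(-3722) = 1826 + 3722 = 5548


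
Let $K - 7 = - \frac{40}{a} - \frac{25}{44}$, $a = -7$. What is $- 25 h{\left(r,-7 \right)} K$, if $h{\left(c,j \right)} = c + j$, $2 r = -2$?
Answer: $\frac{187050}{77} \approx 2429.2$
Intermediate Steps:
$r = -1$ ($r = \frac{1}{2} \left(-2\right) = -1$)
$K = \frac{3741}{308}$ ($K = 7 - \left(- \frac{40}{7} + \frac{25}{44}\right) = 7 - - \frac{1585}{308} = 7 + \left(\frac{40}{7} - \frac{25}{44}\right) = 7 + \frac{1585}{308} = \frac{3741}{308} \approx 12.146$)
$- 25 h{\left(r,-7 \right)} K = - 25 \left(-1 - 7\right) \frac{3741}{308} = \left(-25\right) \left(-8\right) \frac{3741}{308} = 200 \cdot \frac{3741}{308} = \frac{187050}{77}$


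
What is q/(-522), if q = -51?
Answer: 17/174 ≈ 0.097701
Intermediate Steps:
q/(-522) = -51/(-522) = -51*(-1/522) = 17/174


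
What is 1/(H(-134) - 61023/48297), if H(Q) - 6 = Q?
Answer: -16099/2081013 ≈ -0.0077361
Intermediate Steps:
H(Q) = 6 + Q
1/(H(-134) - 61023/48297) = 1/((6 - 134) - 61023/48297) = 1/(-128 - 61023*1/48297) = 1/(-128 - 20341/16099) = 1/(-2081013/16099) = -16099/2081013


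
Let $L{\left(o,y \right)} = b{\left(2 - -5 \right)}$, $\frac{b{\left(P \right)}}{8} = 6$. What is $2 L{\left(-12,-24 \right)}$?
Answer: $96$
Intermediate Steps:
$b{\left(P \right)} = 48$ ($b{\left(P \right)} = 8 \cdot 6 = 48$)
$L{\left(o,y \right)} = 48$
$2 L{\left(-12,-24 \right)} = 2 \cdot 48 = 96$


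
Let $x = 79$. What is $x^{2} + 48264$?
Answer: $54505$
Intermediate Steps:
$x^{2} + 48264 = 79^{2} + 48264 = 6241 + 48264 = 54505$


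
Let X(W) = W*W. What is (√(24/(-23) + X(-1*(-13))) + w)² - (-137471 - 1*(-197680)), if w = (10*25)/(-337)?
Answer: -156830991636/2612087 - 500*√88849/7751 ≈ -60060.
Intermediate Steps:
X(W) = W²
w = -250/337 (w = 250*(-1/337) = -250/337 ≈ -0.74184)
(√(24/(-23) + X(-1*(-13))) + w)² - (-137471 - 1*(-197680)) = (√(24/(-23) + (-1*(-13))²) - 250/337)² - (-137471 - 1*(-197680)) = (√(24*(-1/23) + 13²) - 250/337)² - (-137471 + 197680) = (√(-24/23 + 169) - 250/337)² - 1*60209 = (√(3863/23) - 250/337)² - 60209 = (√88849/23 - 250/337)² - 60209 = (-250/337 + √88849/23)² - 60209 = -60209 + (-250/337 + √88849/23)²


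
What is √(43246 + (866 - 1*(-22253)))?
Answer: √66365 ≈ 257.61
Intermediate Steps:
√(43246 + (866 - 1*(-22253))) = √(43246 + (866 + 22253)) = √(43246 + 23119) = √66365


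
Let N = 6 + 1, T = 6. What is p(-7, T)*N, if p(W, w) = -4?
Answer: -28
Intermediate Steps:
N = 7
p(-7, T)*N = -4*7 = -28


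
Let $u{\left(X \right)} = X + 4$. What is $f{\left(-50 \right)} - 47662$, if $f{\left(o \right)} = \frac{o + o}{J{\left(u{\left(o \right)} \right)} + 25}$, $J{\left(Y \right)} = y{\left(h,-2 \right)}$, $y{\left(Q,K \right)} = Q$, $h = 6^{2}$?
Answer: $- \frac{2907482}{61} \approx -47664.0$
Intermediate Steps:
$h = 36$
$u{\left(X \right)} = 4 + X$
$J{\left(Y \right)} = 36$
$f{\left(o \right)} = \frac{2 o}{61}$ ($f{\left(o \right)} = \frac{o + o}{36 + 25} = \frac{2 o}{61}$)
$f{\left(-50 \right)} - 47662 = \frac{2}{61} \left(-50\right) - 47662 = - \frac{100}{61} - 47662 = - \frac{2907482}{61}$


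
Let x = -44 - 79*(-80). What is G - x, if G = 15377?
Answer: 9101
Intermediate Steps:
x = 6276 (x = -44 + 6320 = 6276)
G - x = 15377 - 1*6276 = 15377 - 6276 = 9101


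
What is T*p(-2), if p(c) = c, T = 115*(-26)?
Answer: 5980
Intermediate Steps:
T = -2990
T*p(-2) = -2990*(-2) = 5980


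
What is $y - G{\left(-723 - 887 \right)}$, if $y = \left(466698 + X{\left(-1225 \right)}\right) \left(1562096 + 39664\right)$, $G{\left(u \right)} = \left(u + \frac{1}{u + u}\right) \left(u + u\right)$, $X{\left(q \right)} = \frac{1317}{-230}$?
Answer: $\frac{17193048146625}{23} \approx 7.4752 \cdot 10^{11}$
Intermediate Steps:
$X{\left(q \right)} = - \frac{1317}{230}$ ($X{\left(q \right)} = 1317 \left(- \frac{1}{230}\right) = - \frac{1317}{230}$)
$G{\left(u \right)} = 2 u \left(u + \frac{1}{2 u}\right)$ ($G{\left(u \right)} = \left(u + \frac{1}{2 u}\right) 2 u = 2 u \left(u + \frac{1}{2 u}\right)$)
$y = \frac{17193167383248}{23}$ ($y = \left(466698 - \frac{1317}{230}\right) \left(1562096 + 39664\right) = \frac{107339223}{230} \cdot 1601760 = \frac{17193167383248}{23} \approx 7.4753 \cdot 10^{11}$)
$y - G{\left(-723 - 887 \right)} = \frac{17193167383248}{23} - \left(1 + 2 \left(-723 - 887\right)^{2}\right) = \frac{17193167383248}{23} - \left(1 + 2 \left(-1610\right)^{2}\right) = \frac{17193167383248}{23} - \left(1 + 2 \cdot 2592100\right) = \frac{17193167383248}{23} - \left(1 + 5184200\right) = \frac{17193167383248}{23} - 5184201 = \frac{17193048146625}{23}$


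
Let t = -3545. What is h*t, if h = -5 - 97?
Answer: 361590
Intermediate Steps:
h = -102
h*t = -102*(-3545) = 361590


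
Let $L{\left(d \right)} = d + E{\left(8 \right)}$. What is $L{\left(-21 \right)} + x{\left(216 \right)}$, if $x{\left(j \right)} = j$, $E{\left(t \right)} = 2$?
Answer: $197$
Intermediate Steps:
$L{\left(d \right)} = 2 + d$ ($L{\left(d \right)} = d + 2 = 2 + d$)
$L{\left(-21 \right)} + x{\left(216 \right)} = \left(2 - 21\right) + 216 = -19 + 216 = 197$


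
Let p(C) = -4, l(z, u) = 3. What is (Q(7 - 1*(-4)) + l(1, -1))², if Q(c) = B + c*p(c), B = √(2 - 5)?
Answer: (41 - I*√3)² ≈ 1678.0 - 142.03*I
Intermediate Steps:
B = I*√3 (B = √(-3) = I*√3 ≈ 1.732*I)
Q(c) = -4*c + I*√3 (Q(c) = I*√3 + c*(-4) = I*√3 - 4*c = -4*c + I*√3)
(Q(7 - 1*(-4)) + l(1, -1))² = ((-4*(7 - 1*(-4)) + I*√3) + 3)² = ((-4*(7 + 4) + I*√3) + 3)² = ((-4*11 + I*√3) + 3)² = ((-44 + I*√3) + 3)² = (-41 + I*√3)²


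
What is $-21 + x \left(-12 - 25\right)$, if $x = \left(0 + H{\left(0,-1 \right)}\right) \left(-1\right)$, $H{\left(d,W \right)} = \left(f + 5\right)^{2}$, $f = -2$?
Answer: $312$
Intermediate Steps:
$H{\left(d,W \right)} = 9$ ($H{\left(d,W \right)} = \left(-2 + 5\right)^{2} = 3^{2} = 9$)
$x = -9$ ($x = \left(0 + 9\right) \left(-1\right) = 9 \left(-1\right) = -9$)
$-21 + x \left(-12 - 25\right) = -21 - 9 \left(-12 - 25\right) = -21 - -333 = -21 + 333 = 312$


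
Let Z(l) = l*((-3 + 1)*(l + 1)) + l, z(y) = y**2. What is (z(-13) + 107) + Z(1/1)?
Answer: 273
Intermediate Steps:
Z(l) = l + l*(-2 - 2*l) (Z(l) = l*(-2*(1 + l)) + l = l*(-2 - 2*l) + l = l + l*(-2 - 2*l))
(z(-13) + 107) + Z(1/1) = ((-13)**2 + 107) - 1*(1 + 2/1)/1 = (169 + 107) - 1*1*(1 + 2*1) = 276 - 1*1*(1 + 2) = 276 - 1*1*3 = 276 - 3 = 273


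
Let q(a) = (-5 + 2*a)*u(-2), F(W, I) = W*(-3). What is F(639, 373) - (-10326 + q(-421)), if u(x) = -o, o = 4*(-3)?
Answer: 18573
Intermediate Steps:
o = -12
u(x) = 12 (u(x) = -1*(-12) = 12)
F(W, I) = -3*W
q(a) = -60 + 24*a (q(a) = (-5 + 2*a)*12 = -60 + 24*a)
F(639, 373) - (-10326 + q(-421)) = -3*639 - (-10326 + (-60 + 24*(-421))) = -1917 - (-10326 + (-60 - 10104)) = -1917 - (-10326 - 10164) = -1917 - 1*(-20490) = -1917 + 20490 = 18573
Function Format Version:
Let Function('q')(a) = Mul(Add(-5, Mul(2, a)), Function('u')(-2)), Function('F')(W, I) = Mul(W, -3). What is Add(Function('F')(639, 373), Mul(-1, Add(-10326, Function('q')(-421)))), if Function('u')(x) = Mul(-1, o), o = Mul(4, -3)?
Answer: 18573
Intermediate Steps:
o = -12
Function('u')(x) = 12 (Function('u')(x) = Mul(-1, -12) = 12)
Function('F')(W, I) = Mul(-3, W)
Function('q')(a) = Add(-60, Mul(24, a)) (Function('q')(a) = Mul(Add(-5, Mul(2, a)), 12) = Add(-60, Mul(24, a)))
Add(Function('F')(639, 373), Mul(-1, Add(-10326, Function('q')(-421)))) = Add(Mul(-3, 639), Mul(-1, Add(-10326, Add(-60, Mul(24, -421))))) = Add(-1917, Mul(-1, Add(-10326, Add(-60, -10104)))) = Add(-1917, Mul(-1, Add(-10326, -10164))) = Add(-1917, Mul(-1, -20490)) = Add(-1917, 20490) = 18573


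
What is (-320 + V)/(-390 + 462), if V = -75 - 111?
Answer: -253/36 ≈ -7.0278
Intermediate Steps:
V = -186
(-320 + V)/(-390 + 462) = (-320 - 186)/(-390 + 462) = -506/72 = -506*1/72 = -253/36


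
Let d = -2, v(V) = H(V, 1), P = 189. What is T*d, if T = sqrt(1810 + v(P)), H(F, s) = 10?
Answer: -4*sqrt(455) ≈ -85.323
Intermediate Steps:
v(V) = 10
T = 2*sqrt(455) (T = sqrt(1810 + 10) = sqrt(1820) = 2*sqrt(455) ≈ 42.661)
T*d = (2*sqrt(455))*(-2) = -4*sqrt(455)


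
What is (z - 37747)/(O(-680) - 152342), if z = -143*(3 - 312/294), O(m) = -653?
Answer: 1863188/7496755 ≈ 0.24853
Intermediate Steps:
z = -13585/49 (z = -143*(3 - 312*1/294) = -143*(3 - 52/49) = -143*95/49 = -13585/49 ≈ -277.25)
(z - 37747)/(O(-680) - 152342) = (-13585/49 - 37747)/(-653 - 152342) = -1863188/49/(-152995) = -1863188/49*(-1/152995) = 1863188/7496755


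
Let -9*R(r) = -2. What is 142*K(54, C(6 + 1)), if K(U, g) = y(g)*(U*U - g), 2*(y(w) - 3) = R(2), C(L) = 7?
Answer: 11566184/9 ≈ 1.2851e+6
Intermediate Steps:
R(r) = 2/9 (R(r) = -⅑*(-2) = 2/9)
y(w) = 28/9 (y(w) = 3 + (½)*(2/9) = 3 + ⅑ = 28/9)
K(U, g) = -28*g/9 + 28*U²/9 (K(U, g) = 28*(U*U - g)/9 = 28*(U² - g)/9 = -28*g/9 + 28*U²/9)
142*K(54, C(6 + 1)) = 142*(-28/9*7 + (28/9)*54²) = 142*(-196/9 + (28/9)*2916) = 142*(-196/9 + 9072) = 142*(81452/9) = 11566184/9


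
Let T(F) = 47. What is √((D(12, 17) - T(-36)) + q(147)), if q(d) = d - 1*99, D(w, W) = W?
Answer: 3*√2 ≈ 4.2426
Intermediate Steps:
q(d) = -99 + d (q(d) = d - 99 = -99 + d)
√((D(12, 17) - T(-36)) + q(147)) = √((17 - 1*47) + (-99 + 147)) = √((17 - 47) + 48) = √(-30 + 48) = √18 = 3*√2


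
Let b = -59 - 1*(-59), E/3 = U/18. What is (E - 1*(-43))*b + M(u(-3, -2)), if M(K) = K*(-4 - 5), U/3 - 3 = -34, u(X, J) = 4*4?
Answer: -144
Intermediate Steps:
u(X, J) = 16
U = -93 (U = 9 + 3*(-34) = 9 - 102 = -93)
M(K) = -9*K (M(K) = K*(-9) = -9*K)
E = -31/2 (E = 3*(-93/18) = 3*(-93*1/18) = 3*(-31/6) = -31/2 ≈ -15.500)
b = 0 (b = -59 + 59 = 0)
(E - 1*(-43))*b + M(u(-3, -2)) = (-31/2 - 1*(-43))*0 - 9*16 = (-31/2 + 43)*0 - 144 = (55/2)*0 - 144 = 0 - 144 = -144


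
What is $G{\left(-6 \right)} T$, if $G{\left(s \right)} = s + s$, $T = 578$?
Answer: $-6936$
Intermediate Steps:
$G{\left(s \right)} = 2 s$
$G{\left(-6 \right)} T = 2 \left(-6\right) 578 = \left(-12\right) 578 = -6936$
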